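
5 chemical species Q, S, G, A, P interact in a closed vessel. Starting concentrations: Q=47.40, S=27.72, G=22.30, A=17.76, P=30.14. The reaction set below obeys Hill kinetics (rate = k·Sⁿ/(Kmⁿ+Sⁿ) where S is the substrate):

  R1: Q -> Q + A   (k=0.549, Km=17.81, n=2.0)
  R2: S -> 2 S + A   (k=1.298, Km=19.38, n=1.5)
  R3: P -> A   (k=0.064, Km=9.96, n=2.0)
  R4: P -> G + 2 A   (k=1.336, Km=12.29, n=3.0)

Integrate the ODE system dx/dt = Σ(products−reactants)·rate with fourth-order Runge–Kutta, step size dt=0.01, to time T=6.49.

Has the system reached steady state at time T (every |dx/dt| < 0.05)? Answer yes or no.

Steady state at T: no

RK4 with dt=0.01: 649 steps to T=6.49. Trajectory (selected grid times):
t=0.00: Q=47.40 S=27.72 G=22.30 A=17.76 P=30.14
t=0.72: Q=47.40 S=28.31 G=23.20 A=20.54 P=29.20
t=1.44: Q=47.40 S=28.91 G=24.09 A=23.31 P=28.27
t=2.16: Q=47.40 S=29.52 G=24.98 A=26.07 P=27.34
t=2.88: Q=47.40 S=30.13 G=25.85 A=28.83 P=26.42
t=3.61: Q=47.40 S=30.76 G=26.74 A=31.61 P=25.50
t=4.33: Q=47.40 S=31.39 G=27.60 A=34.35 P=24.60
t=5.05: Q=47.40 S=32.02 G=28.45 A=37.06 P=23.71
t=5.77: Q=47.40 S=32.66 G=29.28 A=39.76 P=22.83
t=6.49: Q=47.40 S=33.30 G=30.11 A=42.44 P=21.97
Rates at T: R1=0.4811, R2=0.8989, R3=0.0531, R4=1.1370
dx/dt at T (Σ net stoichiometry × rate): Q=+0.0000, S=+0.8989, G=+1.1370, A=+3.7070, P=-1.1900
Largest |dx/dt| is |+3.7070| (A) ≥ 0.05 → not steady.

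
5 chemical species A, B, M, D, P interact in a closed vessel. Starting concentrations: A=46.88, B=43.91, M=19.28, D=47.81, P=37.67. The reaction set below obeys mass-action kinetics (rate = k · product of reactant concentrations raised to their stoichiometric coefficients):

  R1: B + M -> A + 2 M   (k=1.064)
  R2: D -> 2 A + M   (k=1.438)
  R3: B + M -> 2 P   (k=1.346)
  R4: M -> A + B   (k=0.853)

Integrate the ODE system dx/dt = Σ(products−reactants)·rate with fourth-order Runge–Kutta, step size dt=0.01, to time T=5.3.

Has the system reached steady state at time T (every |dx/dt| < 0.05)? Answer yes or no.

Steady state at T: no

RK4 with dt=0.01: 530 steps to T=5.3. Trajectory (selected grid times):
t=0.00: A=46.88 B=43.91 M=19.28 D=47.81 P=37.67
t=0.59: A=138.09 B=0.35 M=28.12 D=20.47 P=99.73
t=1.18: A=181.11 B=0.35 M=24.64 D=8.76 P=114.92
t=1.77: A=206.51 B=0.35 M=17.73 D=3.75 P=126.84
t=2.36: A=221.37 B=0.35 M=11.68 D=1.61 P=135.03
t=2.94: A=229.90 B=0.35 M=7.39 D=0.70 P=140.23
t=3.53: A=234.93 B=0.35 M=4.51 D=0.30 P=143.51
t=4.12: A=237.83 B=0.35 M=2.69 D=0.13 P=145.49
t=4.71: A=239.50 B=0.35 M=1.59 D=0.05 P=146.67
t=5.30: A=240.46 B=0.35 M=0.93 D=0.02 P=147.36
Rates at T: R1=0.3499, R2=0.0337, R3=0.4426, R4=0.7925
dx/dt at T (Σ net stoichiometry × rate): A=+1.2097, B=+0.0000, M=-0.8515, D=-0.0337, P=+0.8852
Largest |dx/dt| is |+1.2097| (A) ≥ 0.05 → not steady.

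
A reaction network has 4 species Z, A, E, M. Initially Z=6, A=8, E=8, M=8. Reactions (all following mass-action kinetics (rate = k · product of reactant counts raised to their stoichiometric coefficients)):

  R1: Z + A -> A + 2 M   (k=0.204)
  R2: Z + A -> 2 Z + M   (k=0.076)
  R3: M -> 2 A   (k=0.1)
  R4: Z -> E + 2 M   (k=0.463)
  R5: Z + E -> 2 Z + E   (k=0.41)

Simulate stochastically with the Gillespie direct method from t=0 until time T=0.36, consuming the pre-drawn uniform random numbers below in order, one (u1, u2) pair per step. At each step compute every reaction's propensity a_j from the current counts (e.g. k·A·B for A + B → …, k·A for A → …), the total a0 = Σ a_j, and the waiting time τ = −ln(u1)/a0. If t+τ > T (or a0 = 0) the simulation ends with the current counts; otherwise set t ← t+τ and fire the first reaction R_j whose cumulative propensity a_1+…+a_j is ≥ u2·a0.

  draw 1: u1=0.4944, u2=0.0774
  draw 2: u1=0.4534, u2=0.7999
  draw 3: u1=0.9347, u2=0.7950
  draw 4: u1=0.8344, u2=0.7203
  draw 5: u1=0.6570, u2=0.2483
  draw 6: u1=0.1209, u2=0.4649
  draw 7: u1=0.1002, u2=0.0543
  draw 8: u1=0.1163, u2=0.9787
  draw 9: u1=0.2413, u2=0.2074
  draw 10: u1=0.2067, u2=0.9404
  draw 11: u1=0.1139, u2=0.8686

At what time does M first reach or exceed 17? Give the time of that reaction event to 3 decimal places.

Threshold first reached at t = 0.266

t=0.000: Z=6 A=8 E=8 M=8
Draw 1: a1=9.792, a2=3.648, a3=0.800, a4=2.778, a5=19.680, a0=36.698; τ=−ln(0.4944)/36.698=0.019 → t=0.019; u2·a0=0.0774·36.698=2.840 ≤ a1=9.792 → R1 fires; Z=5 A=8 E=8 M=10
Draw 2: a1=8.160, a2=3.040, a3=1.000, a4=2.315, a5=16.400, a0=30.915; τ=−ln(0.4534)/30.915=0.026 → t=0.045; u2·a0=0.7999·30.915=24.729; a1+…+a4=14.515 < 24.729 ≤ a1+…+a5=30.915 → R5 fires; Z=6 A=8 E=8 M=10
Draw 3: a1=9.792, a2=3.648, a3=1.000, a4=2.778, a5=19.680, a0=36.898; τ=−ln(0.9347)/36.898=0.002 → t=0.047; u2·a0=0.7950·36.898=29.334; a1+…+a4=17.218 < 29.334 ≤ a1+…+a5=36.898 → R5 fires; Z=7 A=8 E=8 M=10
Draw 4: a1=11.424, a2=4.256, a3=1.000, a4=3.241, a5=22.960, a0=42.881; τ=−ln(0.8344)/42.881=0.004 → t=0.051; u2·a0=0.7203·42.881=30.887; a1+…+a4=19.921 < 30.887 ≤ a1+…+a5=42.881 → R5 fires; Z=8 A=8 E=8 M=10
Draw 5: a1=13.056, a2=4.864, a3=1.000, a4=3.704, a5=26.240, a0=48.864; τ=−ln(0.6570)/48.864=0.009 → t=0.059; u2·a0=0.2483·48.864=12.133 ≤ a1=13.056 → R1 fires; Z=7 A=8 E=8 M=12
Draw 6: a1=11.424, a2=4.256, a3=1.200, a4=3.241, a5=22.960, a0=43.081; τ=−ln(0.1209)/43.081=0.049 → t=0.108; u2·a0=0.4649·43.081=20.028; a1+…+a3=16.880 < 20.028 ≤ a1+…+a4=20.121 → R4 fires; Z=6 A=8 E=9 M=14
Draw 7: a1=9.792, a2=3.648, a3=1.400, a4=2.778, a5=22.140, a0=39.758; τ=−ln(0.1002)/39.758=0.058 → t=0.166; u2·a0=0.0543·39.758=2.159 ≤ a1=9.792 → R1 fires; Z=5 A=8 E=9 M=16
Draw 8: a1=8.160, a2=3.040, a3=1.600, a4=2.315, a5=18.450, a0=33.565; τ=−ln(0.1163)/33.565=0.064 → t=0.230; u2·a0=0.9787·33.565=32.850; a1+…+a4=15.115 < 32.850 ≤ a1+…+a5=33.565 → R5 fires; Z=6 A=8 E=9 M=16
Draw 9: a1=9.792, a2=3.648, a3=1.600, a4=2.778, a5=22.140, a0=39.958; τ=−ln(0.2413)/39.958=0.036 → t=0.266; u2·a0=0.2074·39.958=8.287 ≤ a1=9.792 → R1 fires; Z=5 A=8 E=9 M=18
Draw 10: a1=8.160, a2=3.040, a3=1.800, a4=2.315, a5=18.450, a0=33.765; τ=−ln(0.2067)/33.765=0.047 → t=0.313; u2·a0=0.9404·33.765=31.753; a1+…+a4=15.315 < 31.753 ≤ a1+…+a5=33.765 → R5 fires; Z=6 A=8 E=9 M=18
Draw 11: a1=9.792, a2=3.648, a3=1.800, a4=2.778, a5=22.140, a0=40.158; τ=−ln(0.1139)/40.158=0.054 → t=0.367 > T=0.36: stop.
M first becomes ≥ 17 when it reaches 18 at the event at t=0.266.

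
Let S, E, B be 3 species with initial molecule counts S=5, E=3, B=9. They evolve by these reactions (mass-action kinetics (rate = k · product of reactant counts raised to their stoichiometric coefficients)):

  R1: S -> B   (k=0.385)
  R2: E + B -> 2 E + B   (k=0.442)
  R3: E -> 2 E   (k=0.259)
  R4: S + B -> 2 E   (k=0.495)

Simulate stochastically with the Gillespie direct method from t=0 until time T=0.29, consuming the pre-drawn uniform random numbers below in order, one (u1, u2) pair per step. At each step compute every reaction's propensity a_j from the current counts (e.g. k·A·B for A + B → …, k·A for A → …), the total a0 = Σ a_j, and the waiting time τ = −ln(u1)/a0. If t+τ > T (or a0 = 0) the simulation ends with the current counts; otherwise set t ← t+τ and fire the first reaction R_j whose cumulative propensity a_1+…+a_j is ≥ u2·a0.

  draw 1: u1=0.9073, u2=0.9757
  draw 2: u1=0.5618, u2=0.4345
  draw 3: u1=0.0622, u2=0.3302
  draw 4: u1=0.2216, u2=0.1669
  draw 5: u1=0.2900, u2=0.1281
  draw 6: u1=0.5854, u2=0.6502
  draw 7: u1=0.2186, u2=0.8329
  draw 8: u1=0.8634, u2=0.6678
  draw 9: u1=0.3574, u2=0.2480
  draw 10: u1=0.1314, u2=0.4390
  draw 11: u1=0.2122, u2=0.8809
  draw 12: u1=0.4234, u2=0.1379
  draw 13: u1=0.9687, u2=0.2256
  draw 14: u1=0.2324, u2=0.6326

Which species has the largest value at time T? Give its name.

t=0.000: S=5 E=3 B=9
Draw 1: a1=1.925, a2=11.934, a3=0.777, a4=22.275, a0=36.911; τ=−ln(0.9073)/36.911=0.003 → t=0.003; u2·a0=0.9757·36.911=36.014; a1+…+a3=14.636 < 36.014 ≤ a1+…+a4=36.911 → R4 fires; S=4 E=5 B=8
Draw 2: a1=1.540, a2=17.680, a3=1.295, a4=15.840, a0=36.355; τ=−ln(0.5618)/36.355=0.016 → t=0.018; u2·a0=0.4345·36.355=15.796; a1=1.540 < 15.796 ≤ a1+a2=19.220 → R2 fires; S=4 E=6 B=8
Draw 3: a1=1.540, a2=21.216, a3=1.554, a4=15.840, a0=40.150; τ=−ln(0.0622)/40.150=0.069 → t=0.088; u2·a0=0.3302·40.150=13.258; a1=1.540 < 13.258 ≤ a1+a2=22.756 → R2 fires; S=4 E=7 B=8
Draw 4: a1=1.540, a2=24.752, a3=1.813, a4=15.840, a0=43.945; τ=−ln(0.2216)/43.945=0.034 → t=0.122; u2·a0=0.1669·43.945=7.334; a1=1.540 < 7.334 ≤ a1+a2=26.292 → R2 fires; S=4 E=8 B=8
Draw 5: a1=1.540, a2=28.288, a3=2.072, a4=15.840, a0=47.740; τ=−ln(0.2900)/47.740=0.026 → t=0.148; u2·a0=0.1281·47.740=6.115; a1=1.540 < 6.115 ≤ a1+a2=29.828 → R2 fires; S=4 E=9 B=8
Draw 6: a1=1.540, a2=31.824, a3=2.331, a4=15.840, a0=51.535; τ=−ln(0.5854)/51.535=0.010 → t=0.158; u2·a0=0.6502·51.535=33.508; a1+a2=33.364 < 33.508 ≤ a1+…+a3=35.695 → R3 fires; S=4 E=10 B=8
Draw 7: a1=1.540, a2=35.360, a3=2.590, a4=15.840, a0=55.330; τ=−ln(0.2186)/55.330=0.027 → t=0.186; u2·a0=0.8329·55.330=46.084; a1+…+a3=39.490 < 46.084 ≤ a1+…+a4=55.330 → R4 fires; S=3 E=12 B=7
Draw 8: a1=1.155, a2=37.128, a3=3.108, a4=10.395, a0=51.786; τ=−ln(0.8634)/51.786=0.003 → t=0.189; u2·a0=0.6678·51.786=34.583; a1=1.155 < 34.583 ≤ a1+a2=38.283 → R2 fires; S=3 E=13 B=7
Draw 9: a1=1.155, a2=40.222, a3=3.367, a4=10.395, a0=55.139; τ=−ln(0.3574)/55.139=0.019 → t=0.207; u2·a0=0.2480·55.139=13.674; a1=1.155 < 13.674 ≤ a1+a2=41.377 → R2 fires; S=3 E=14 B=7
Draw 10: a1=1.155, a2=43.316, a3=3.626, a4=10.395, a0=58.492; τ=−ln(0.1314)/58.492=0.035 → t=0.242; u2·a0=0.4390·58.492=25.678; a1=1.155 < 25.678 ≤ a1+a2=44.471 → R2 fires; S=3 E=15 B=7
Draw 11: a1=1.155, a2=46.410, a3=3.885, a4=10.395, a0=61.845; τ=−ln(0.2122)/61.845=0.025 → t=0.267; u2·a0=0.8809·61.845=54.479; a1+…+a3=51.450 < 54.479 ≤ a1+…+a4=61.845 → R4 fires; S=2 E=17 B=6
Draw 12: a1=0.770, a2=45.084, a3=4.403, a4=5.940, a0=56.197; τ=−ln(0.4234)/56.197=0.015 → t=0.282; u2·a0=0.1379·56.197=7.750; a1=0.770 < 7.750 ≤ a1+a2=45.854 → R2 fires; S=2 E=18 B=6
Draw 13: a1=0.770, a2=47.736, a3=4.662, a4=5.940, a0=59.108; τ=−ln(0.9687)/59.108=0.001 → t=0.283; u2·a0=0.2256·59.108=13.335; a1=0.770 < 13.335 ≤ a1+a2=48.506 → R2 fires; S=2 E=19 B=6
Draw 14: a1=0.770, a2=50.388, a3=4.921, a4=5.940, a0=62.019; τ=−ln(0.2324)/62.019=0.024 → t=0.306 > T=0.29: stop.
At T=0.29: S=2 E=19 B=6; the largest is E.

Dominant species at T: E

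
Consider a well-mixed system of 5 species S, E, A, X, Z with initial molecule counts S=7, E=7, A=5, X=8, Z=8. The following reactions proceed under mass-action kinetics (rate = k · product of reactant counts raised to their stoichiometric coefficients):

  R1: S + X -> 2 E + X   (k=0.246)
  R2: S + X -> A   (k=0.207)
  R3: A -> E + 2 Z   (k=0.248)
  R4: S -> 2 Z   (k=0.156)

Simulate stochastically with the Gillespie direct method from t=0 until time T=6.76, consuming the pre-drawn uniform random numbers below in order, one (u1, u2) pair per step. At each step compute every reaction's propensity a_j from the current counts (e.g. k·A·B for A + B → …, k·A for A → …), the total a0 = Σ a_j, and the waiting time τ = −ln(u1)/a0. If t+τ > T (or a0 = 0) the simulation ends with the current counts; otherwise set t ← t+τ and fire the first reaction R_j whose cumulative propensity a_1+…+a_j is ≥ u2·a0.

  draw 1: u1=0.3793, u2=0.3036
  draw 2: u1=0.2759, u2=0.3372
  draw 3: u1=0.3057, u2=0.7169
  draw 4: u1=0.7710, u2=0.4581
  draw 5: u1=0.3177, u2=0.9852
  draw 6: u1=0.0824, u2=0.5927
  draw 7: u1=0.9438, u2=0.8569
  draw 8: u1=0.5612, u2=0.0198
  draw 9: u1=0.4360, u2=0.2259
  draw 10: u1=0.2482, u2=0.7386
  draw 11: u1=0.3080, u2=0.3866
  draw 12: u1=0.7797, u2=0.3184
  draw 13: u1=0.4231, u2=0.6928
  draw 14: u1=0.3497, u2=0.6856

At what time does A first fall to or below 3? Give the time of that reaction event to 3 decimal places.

t=0.000: S=7 E=7 A=5 X=8 Z=8
Draw 1: a1=13.776, a2=11.592, a3=1.240, a4=1.092, a0=27.700; τ=−ln(0.3793)/27.700=0.035 → t=0.035; u2·a0=0.3036·27.700=8.410 ≤ a1=13.776 → R1 fires; S=6 E=9 A=5 X=8 Z=8
Draw 2: a1=11.808, a2=9.936, a3=1.240, a4=0.936, a0=23.920; τ=−ln(0.2759)/23.920=0.054 → t=0.089; u2·a0=0.3372·23.920=8.066 ≤ a1=11.808 → R1 fires; S=5 E=11 A=5 X=8 Z=8
Draw 3: a1=9.840, a2=8.280, a3=1.240, a4=0.780, a0=20.140; τ=−ln(0.3057)/20.140=0.059 → t=0.148; u2·a0=0.7169·20.140=14.438; a1=9.840 < 14.438 ≤ a1+a2=18.120 → R2 fires; S=4 E=11 A=6 X=7 Z=8
Draw 4: a1=6.888, a2=5.796, a3=1.488, a4=0.624, a0=14.796; τ=−ln(0.7710)/14.796=0.018 → t=0.165; u2·a0=0.4581·14.796=6.778 ≤ a1=6.888 → R1 fires; S=3 E=13 A=6 X=7 Z=8
Draw 5: a1=5.166, a2=4.347, a3=1.488, a4=0.468, a0=11.469; τ=−ln(0.3177)/11.469=0.100 → t=0.265; u2·a0=0.9852·11.469=11.299; a1+…+a3=11.001 < 11.299 ≤ a1+…+a4=11.469 → R4 fires; S=2 E=13 A=6 X=7 Z=10
Draw 6: a1=3.444, a2=2.898, a3=1.488, a4=0.312, a0=8.142; τ=−ln(0.0824)/8.142=0.307 → t=0.572; u2·a0=0.5927·8.142=4.826; a1=3.444 < 4.826 ≤ a1+a2=6.342 → R2 fires; S=1 E=13 A=7 X=6 Z=10
Draw 7: a1=1.476, a2=1.242, a3=1.736, a4=0.156, a0=4.610; τ=−ln(0.9438)/4.610=0.013 → t=0.584; u2·a0=0.8569·4.610=3.950; a1+a2=2.718 < 3.950 ≤ a1+…+a3=4.454 → R3 fires; S=1 E=14 A=6 X=6 Z=12
Draw 8: a1=1.476, a2=1.242, a3=1.488, a4=0.156, a0=4.362; τ=−ln(0.5612)/4.362=0.132 → t=0.717; u2·a0=0.0198·4.362=0.086 ≤ a1=1.476 → R1 fires; S=0 E=16 A=6 X=6 Z=12
Draw 9: a1=0.000, a2=0.000, a3=1.488, a4=0.000, a0=1.488; τ=−ln(0.4360)/1.488=0.558 → t=1.275; u2·a0=0.2259·1.488=0.336; a1+a2=0.000 < 0.336 ≤ a1+…+a3=1.488 → R3 fires; S=0 E=17 A=5 X=6 Z=14
Draw 10: a1=0.000, a2=0.000, a3=1.240, a4=0.000, a0=1.240; τ=−ln(0.2482)/1.240=1.124 → t=2.398; u2·a0=0.7386·1.240=0.916; a1+a2=0.000 < 0.916 ≤ a1+…+a3=1.240 → R3 fires; S=0 E=18 A=4 X=6 Z=16
Draw 11: a1=0.000, a2=0.000, a3=0.992, a4=0.000, a0=0.992; τ=−ln(0.3080)/0.992=1.187 → t=3.586; u2·a0=0.3866·0.992=0.384; a1+a2=0.000 < 0.384 ≤ a1+…+a3=0.992 → R3 fires; S=0 E=19 A=3 X=6 Z=18
Draw 12: a1=0.000, a2=0.000, a3=0.744, a4=0.000, a0=0.744; τ=−ln(0.7797)/0.744=0.334 → t=3.920; u2·a0=0.3184·0.744=0.237; a1+a2=0.000 < 0.237 ≤ a1+…+a3=0.744 → R3 fires; S=0 E=20 A=2 X=6 Z=20
Draw 13: a1=0.000, a2=0.000, a3=0.496, a4=0.000, a0=0.496; τ=−ln(0.4231)/0.496=1.734 → t=5.654; u2·a0=0.6928·0.496=0.344; a1+a2=0.000 < 0.344 ≤ a1+…+a3=0.496 → R3 fires; S=0 E=21 A=1 X=6 Z=22
Draw 14: a1=0.000, a2=0.000, a3=0.248, a4=0.000, a0=0.248; τ=−ln(0.3497)/0.248=4.237 → t=9.891 > T=6.76: stop.
A first becomes ≤ 3 when it reaches 3 at the event at t=3.586.

Threshold first reached at t = 3.586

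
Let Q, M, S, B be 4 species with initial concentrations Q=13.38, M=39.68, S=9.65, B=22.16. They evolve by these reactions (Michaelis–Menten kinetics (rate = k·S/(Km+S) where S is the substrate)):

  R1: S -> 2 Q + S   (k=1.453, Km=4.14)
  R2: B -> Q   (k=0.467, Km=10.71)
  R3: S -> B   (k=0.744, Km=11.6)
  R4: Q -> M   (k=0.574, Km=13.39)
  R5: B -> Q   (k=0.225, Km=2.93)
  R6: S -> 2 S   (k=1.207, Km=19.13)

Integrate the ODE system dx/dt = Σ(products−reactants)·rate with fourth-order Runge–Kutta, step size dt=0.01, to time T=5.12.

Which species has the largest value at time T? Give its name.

RK4 with dt=0.01: 512 steps to T=5.12. Trajectory (selected grid times):
t=0.00: Q=13.38 M=39.68 S=9.65 B=22.16
t=0.57: Q=14.67 M=39.85 S=9.69 B=22.06
t=1.14: Q=15.94 M=40.02 S=9.73 B=21.96
t=1.71: Q=17.22 M=40.20 S=9.77 B=21.86
t=2.28: Q=18.49 M=40.39 S=9.80 B=21.77
t=2.84: Q=19.73 M=40.58 S=9.84 B=21.67
t=3.41: Q=20.99 M=40.78 S=9.88 B=21.57
t=3.98: Q=22.25 M=40.98 S=9.92 B=21.48
t=4.55: Q=23.50 M=41.18 S=9.96 B=21.38
t=5.12: Q=24.75 M=41.39 S=10.00 B=21.29
At T=5.12: Q=24.75 M=41.39 S=10.00 B=21.29; the largest is M.

Dominant species at T: M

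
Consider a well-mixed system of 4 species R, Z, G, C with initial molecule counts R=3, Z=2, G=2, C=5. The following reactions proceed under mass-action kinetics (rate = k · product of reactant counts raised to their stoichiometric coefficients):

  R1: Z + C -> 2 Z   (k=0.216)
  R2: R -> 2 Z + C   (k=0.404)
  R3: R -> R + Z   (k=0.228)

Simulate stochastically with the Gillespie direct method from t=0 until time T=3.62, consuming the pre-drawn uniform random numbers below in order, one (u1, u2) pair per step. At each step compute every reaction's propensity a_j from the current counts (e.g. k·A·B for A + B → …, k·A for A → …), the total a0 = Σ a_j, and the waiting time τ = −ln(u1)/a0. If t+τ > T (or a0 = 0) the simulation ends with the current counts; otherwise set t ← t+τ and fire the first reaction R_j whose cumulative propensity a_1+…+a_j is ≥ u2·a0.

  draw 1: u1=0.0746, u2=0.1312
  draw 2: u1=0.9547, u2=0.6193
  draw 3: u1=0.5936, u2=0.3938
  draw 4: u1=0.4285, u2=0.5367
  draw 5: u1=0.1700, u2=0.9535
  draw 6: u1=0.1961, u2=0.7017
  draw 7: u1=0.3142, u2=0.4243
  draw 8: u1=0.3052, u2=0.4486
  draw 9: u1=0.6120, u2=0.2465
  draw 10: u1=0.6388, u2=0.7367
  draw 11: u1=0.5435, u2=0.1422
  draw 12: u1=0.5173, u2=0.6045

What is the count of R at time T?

R at T = 0

t=0.000: R=3 Z=2 G=2 C=5
Draw 1: a1=2.160, a2=1.212, a3=0.684, a0=4.056; τ=−ln(0.0746)/4.056=0.640 → t=0.640; u2·a0=0.1312·4.056=0.532 ≤ a1=2.160 → R1 fires; R=3 Z=3 G=2 C=4
Draw 2: a1=2.592, a2=1.212, a3=0.684, a0=4.488; τ=−ln(0.9547)/4.488=0.010 → t=0.650; u2·a0=0.6193·4.488=2.779; a1=2.592 < 2.779 ≤ a1+a2=3.804 → R2 fires; R=2 Z=5 G=2 C=5
Draw 3: a1=5.400, a2=0.808, a3=0.456, a0=6.664; τ=−ln(0.5936)/6.664=0.078 → t=0.729; u2·a0=0.3938·6.664=2.624 ≤ a1=5.400 → R1 fires; R=2 Z=6 G=2 C=4
Draw 4: a1=5.184, a2=0.808, a3=0.456, a0=6.448; τ=−ln(0.4285)/6.448=0.131 → t=0.860; u2·a0=0.5367·6.448=3.461 ≤ a1=5.184 → R1 fires; R=2 Z=7 G=2 C=3
Draw 5: a1=4.536, a2=0.808, a3=0.456, a0=5.800; τ=−ln(0.1700)/5.800=0.306 → t=1.165; u2·a0=0.9535·5.800=5.530; a1+a2=5.344 < 5.530 ≤ a1+…+a3=5.800 → R3 fires; R=2 Z=8 G=2 C=3
Draw 6: a1=5.184, a2=0.808, a3=0.456, a0=6.448; τ=−ln(0.1961)/6.448=0.253 → t=1.418; u2·a0=0.7017·6.448=4.525 ≤ a1=5.184 → R1 fires; R=2 Z=9 G=2 C=2
Draw 7: a1=3.888, a2=0.808, a3=0.456, a0=5.152; τ=−ln(0.3142)/5.152=0.225 → t=1.643; u2·a0=0.4243·5.152=2.186 ≤ a1=3.888 → R1 fires; R=2 Z=10 G=2 C=1
Draw 8: a1=2.160, a2=0.808, a3=0.456, a0=3.424; τ=−ln(0.3052)/3.424=0.347 → t=1.989; u2·a0=0.4486·3.424=1.536 ≤ a1=2.160 → R1 fires; R=2 Z=11 G=2 C=0
Draw 9: a1=0.000, a2=0.808, a3=0.456, a0=1.264; τ=−ln(0.6120)/1.264=0.388 → t=2.378; u2·a0=0.2465·1.264=0.312; a1=0.000 < 0.312 ≤ a1+a2=0.808 → R2 fires; R=1 Z=13 G=2 C=1
Draw 10: a1=2.808, a2=0.404, a3=0.228, a0=3.440; τ=−ln(0.6388)/3.440=0.130 → t=2.508; u2·a0=0.7367·3.440=2.534 ≤ a1=2.808 → R1 fires; R=1 Z=14 G=2 C=0
Draw 11: a1=0.000, a2=0.404, a3=0.228, a0=0.632; τ=−ln(0.5435)/0.632=0.965 → t=3.473; u2·a0=0.1422·0.632=0.090; a1=0.000 < 0.090 ≤ a1+a2=0.404 → R2 fires; R=0 Z=16 G=2 C=1
Draw 12: a1=3.456, a2=0.000, a3=0.000, a0=3.456; τ=−ln(0.5173)/3.456=0.191 → t=3.664 > T=3.62: stop.
Read off R at T=3.62: 0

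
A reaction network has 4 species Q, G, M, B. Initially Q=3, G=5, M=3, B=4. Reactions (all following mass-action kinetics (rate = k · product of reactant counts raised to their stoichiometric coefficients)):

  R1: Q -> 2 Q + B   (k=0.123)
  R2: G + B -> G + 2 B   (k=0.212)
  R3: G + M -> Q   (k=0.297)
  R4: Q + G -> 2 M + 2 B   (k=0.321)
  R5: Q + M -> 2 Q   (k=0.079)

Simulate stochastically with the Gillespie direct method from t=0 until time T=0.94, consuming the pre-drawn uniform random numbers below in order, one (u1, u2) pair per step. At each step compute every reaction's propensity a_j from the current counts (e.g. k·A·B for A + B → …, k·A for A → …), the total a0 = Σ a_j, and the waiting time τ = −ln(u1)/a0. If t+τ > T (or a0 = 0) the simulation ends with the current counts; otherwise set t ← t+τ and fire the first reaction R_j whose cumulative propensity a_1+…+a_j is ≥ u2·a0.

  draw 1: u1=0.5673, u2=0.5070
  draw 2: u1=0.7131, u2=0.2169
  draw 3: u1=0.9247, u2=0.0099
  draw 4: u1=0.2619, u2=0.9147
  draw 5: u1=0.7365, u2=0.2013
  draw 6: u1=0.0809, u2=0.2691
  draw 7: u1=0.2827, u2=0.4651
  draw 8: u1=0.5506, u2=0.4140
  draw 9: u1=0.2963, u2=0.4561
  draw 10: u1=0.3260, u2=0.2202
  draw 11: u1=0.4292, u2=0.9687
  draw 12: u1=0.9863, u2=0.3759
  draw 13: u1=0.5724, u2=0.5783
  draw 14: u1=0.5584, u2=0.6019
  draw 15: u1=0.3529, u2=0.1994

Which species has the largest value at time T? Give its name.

Dominant species at T: B

t=0.000: Q=3 G=5 M=3 B=4
Draw 1: a1=0.369, a2=4.240, a3=4.455, a4=4.815, a5=0.711, a0=14.590; τ=−ln(0.5673)/14.590=0.039 → t=0.039; u2·a0=0.5070·14.590=7.397; a1+a2=4.609 < 7.397 ≤ a1+…+a3=9.064 → R3 fires; Q=4 G=4 M=2 B=4
Draw 2: a1=0.492, a2=3.392, a3=2.376, a4=5.136, a5=0.632, a0=12.028; τ=−ln(0.7131)/12.028=0.028 → t=0.067; u2·a0=0.2169·12.028=2.609; a1=0.492 < 2.609 ≤ a1+a2=3.884 → R2 fires; Q=4 G=4 M=2 B=5
Draw 3: a1=0.492, a2=4.240, a3=2.376, a4=5.136, a5=0.632, a0=12.876; τ=−ln(0.9247)/12.876=0.006 → t=0.073; u2·a0=0.0099·12.876=0.127 ≤ a1=0.492 → R1 fires; Q=5 G=4 M=2 B=6
Draw 4: a1=0.615, a2=5.088, a3=2.376, a4=6.420, a5=0.790, a0=15.289; τ=−ln(0.2619)/15.289=0.088 → t=0.161; u2·a0=0.9147·15.289=13.985; a1+…+a3=8.079 < 13.985 ≤ a1+…+a4=14.499 → R4 fires; Q=4 G=3 M=4 B=8
Draw 5: a1=0.492, a2=5.088, a3=3.564, a4=3.852, a5=1.264, a0=14.260; τ=−ln(0.7365)/14.260=0.021 → t=0.182; u2·a0=0.2013·14.260=2.871; a1=0.492 < 2.871 ≤ a1+a2=5.580 → R2 fires; Q=4 G=3 M=4 B=9
Draw 6: a1=0.492, a2=5.724, a3=3.564, a4=3.852, a5=1.264, a0=14.896; τ=−ln(0.0809)/14.896=0.169 → t=0.351; u2·a0=0.2691·14.896=4.009; a1=0.492 < 4.009 ≤ a1+a2=6.216 → R2 fires; Q=4 G=3 M=4 B=10
Draw 7: a1=0.492, a2=6.360, a3=3.564, a4=3.852, a5=1.264, a0=15.532; τ=−ln(0.2827)/15.532=0.081 → t=0.432; u2·a0=0.4651·15.532=7.224; a1+a2=6.852 < 7.224 ≤ a1+…+a3=10.416 → R3 fires; Q=5 G=2 M=3 B=10
Draw 8: a1=0.615, a2=4.240, a3=1.782, a4=3.210, a5=1.185, a0=11.032; τ=−ln(0.5506)/11.032=0.054 → t=0.486; u2·a0=0.4140·11.032=4.567; a1=0.615 < 4.567 ≤ a1+a2=4.855 → R2 fires; Q=5 G=2 M=3 B=11
Draw 9: a1=0.615, a2=4.664, a3=1.782, a4=3.210, a5=1.185, a0=11.456; τ=−ln(0.2963)/11.456=0.106 → t=0.593; u2·a0=0.4561·11.456=5.225; a1=0.615 < 5.225 ≤ a1+a2=5.279 → R2 fires; Q=5 G=2 M=3 B=12
Draw 10: a1=0.615, a2=5.088, a3=1.782, a4=3.210, a5=1.185, a0=11.880; τ=−ln(0.3260)/11.880=0.094 → t=0.687; u2·a0=0.2202·11.880=2.616; a1=0.615 < 2.616 ≤ a1+a2=5.703 → R2 fires; Q=5 G=2 M=3 B=13
Draw 11: a1=0.615, a2=5.512, a3=1.782, a4=3.210, a5=1.185, a0=12.304; τ=−ln(0.4292)/12.304=0.069 → t=0.756; u2·a0=0.9687·12.304=11.919; a1+…+a4=11.119 < 11.919 ≤ a1+…+a5=12.304 → R5 fires; Q=6 G=2 M=2 B=13
Draw 12: a1=0.738, a2=5.512, a3=1.188, a4=3.852, a5=0.948, a0=12.238; τ=−ln(0.9863)/12.238=0.001 → t=0.757; u2·a0=0.3759·12.238=4.600; a1=0.738 < 4.600 ≤ a1+a2=6.250 → R2 fires; Q=6 G=2 M=2 B=14
Draw 13: a1=0.738, a2=5.936, a3=1.188, a4=3.852, a5=0.948, a0=12.662; τ=−ln(0.5724)/12.662=0.044 → t=0.801; u2·a0=0.5783·12.662=7.322; a1+a2=6.674 < 7.322 ≤ a1+…+a3=7.862 → R3 fires; Q=7 G=1 M=1 B=14
Draw 14: a1=0.861, a2=2.968, a3=0.297, a4=2.247, a5=0.553, a0=6.926; τ=−ln(0.5584)/6.926=0.084 → t=0.885; u2·a0=0.6019·6.926=4.169; a1+…+a3=4.126 < 4.169 ≤ a1+…+a4=6.373 → R4 fires; Q=6 G=0 M=3 B=16
Draw 15: a1=0.738, a2=0.000, a3=0.000, a4=0.000, a5=1.422, a0=2.160; τ=−ln(0.3529)/2.160=0.482 → t=1.367 > T=0.94: stop.
At T=0.94: Q=6 G=0 M=3 B=16; the largest is B.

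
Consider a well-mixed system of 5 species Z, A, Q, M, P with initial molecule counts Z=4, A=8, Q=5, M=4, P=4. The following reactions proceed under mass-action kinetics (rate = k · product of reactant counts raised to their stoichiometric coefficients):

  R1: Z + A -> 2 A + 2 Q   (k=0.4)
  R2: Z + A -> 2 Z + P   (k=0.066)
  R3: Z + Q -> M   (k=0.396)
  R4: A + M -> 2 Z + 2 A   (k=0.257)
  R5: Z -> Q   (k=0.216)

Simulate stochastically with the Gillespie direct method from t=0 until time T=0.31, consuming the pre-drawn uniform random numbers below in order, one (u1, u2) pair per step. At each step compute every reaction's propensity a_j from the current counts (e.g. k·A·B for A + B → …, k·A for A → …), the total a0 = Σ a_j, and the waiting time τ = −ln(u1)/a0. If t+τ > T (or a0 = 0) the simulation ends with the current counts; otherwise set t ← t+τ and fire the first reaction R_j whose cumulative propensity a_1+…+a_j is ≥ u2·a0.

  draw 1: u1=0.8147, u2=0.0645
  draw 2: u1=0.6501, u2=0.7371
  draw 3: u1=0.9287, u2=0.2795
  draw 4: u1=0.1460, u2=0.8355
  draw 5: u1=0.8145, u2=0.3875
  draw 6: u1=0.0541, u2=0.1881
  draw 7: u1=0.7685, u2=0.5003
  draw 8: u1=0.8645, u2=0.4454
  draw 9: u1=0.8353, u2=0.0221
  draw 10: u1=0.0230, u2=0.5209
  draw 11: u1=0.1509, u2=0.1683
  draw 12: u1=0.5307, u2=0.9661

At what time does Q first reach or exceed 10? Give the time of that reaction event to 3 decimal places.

Threshold first reached at t = 0.069

t=0.000: Z=4 A=8 Q=5 M=4 P=4
Draw 1: a1=12.800, a2=2.112, a3=7.920, a4=8.224, a5=0.864, a0=31.920; τ=−ln(0.8147)/31.920=0.006 → t=0.006; u2·a0=0.0645·31.920=2.059 ≤ a1=12.800 → R1 fires; Z=3 A=9 Q=7 M=4 P=4
Draw 2: a1=10.800, a2=1.782, a3=8.316, a4=9.252, a5=0.648, a0=30.798; τ=−ln(0.6501)/30.798=0.014 → t=0.020; u2·a0=0.7371·30.798=22.701; a1+…+a3=20.898 < 22.701 ≤ a1+…+a4=30.150 → R4 fires; Z=5 A=10 Q=7 M=3 P=4
Draw 3: a1=20.000, a2=3.300, a3=13.860, a4=7.710, a5=1.080, a0=45.950; τ=−ln(0.9287)/45.950=0.002 → t=0.022; u2·a0=0.2795·45.950=12.843 ≤ a1=20.000 → R1 fires; Z=4 A=11 Q=9 M=3 P=4
Draw 4: a1=17.600, a2=2.904, a3=14.256, a4=8.481, a5=0.864, a0=44.105; τ=−ln(0.1460)/44.105=0.044 → t=0.066; u2·a0=0.8355·44.105=36.850; a1+…+a3=34.760 < 36.850 ≤ a1+…+a4=43.241 → R4 fires; Z=6 A=12 Q=9 M=2 P=4
Draw 5: a1=28.800, a2=4.752, a3=21.384, a4=6.168, a5=1.296, a0=62.400; τ=−ln(0.8145)/62.400=0.003 → t=0.069; u2·a0=0.3875·62.400=24.180 ≤ a1=28.800 → R1 fires; Z=5 A=13 Q=11 M=2 P=4
Draw 6: a1=26.000, a2=4.290, a3=21.780, a4=6.682, a5=1.080, a0=59.832; τ=−ln(0.0541)/59.832=0.049 → t=0.118; u2·a0=0.1881·59.832=11.254 ≤ a1=26.000 → R1 fires; Z=4 A=14 Q=13 M=2 P=4
Draw 7: a1=22.400, a2=3.696, a3=20.592, a4=7.196, a5=0.864, a0=54.748; τ=−ln(0.7685)/54.748=0.005 → t=0.122; u2·a0=0.5003·54.748=27.390; a1+a2=26.096 < 27.390 ≤ a1+…+a3=46.688 → R3 fires; Z=3 A=14 Q=12 M=3 P=4
Draw 8: a1=16.800, a2=2.772, a3=14.256, a4=10.794, a5=0.648, a0=45.270; τ=−ln(0.8645)/45.270=0.003 → t=0.126; u2·a0=0.4454·45.270=20.163; a1+a2=19.572 < 20.163 ≤ a1+…+a3=33.828 → R3 fires; Z=2 A=14 Q=11 M=4 P=4
Draw 9: a1=11.200, a2=1.848, a3=8.712, a4=14.392, a5=0.432, a0=36.584; τ=−ln(0.8353)/36.584=0.005 → t=0.131; u2·a0=0.0221·36.584=0.809 ≤ a1=11.200 → R1 fires; Z=1 A=15 Q=13 M=4 P=4
Draw 10: a1=6.000, a2=0.990, a3=5.148, a4=15.420, a5=0.216, a0=27.774; τ=−ln(0.0230)/27.774=0.136 → t=0.266; u2·a0=0.5209·27.774=14.467; a1+…+a3=12.138 < 14.467 ≤ a1+…+a4=27.558 → R4 fires; Z=3 A=16 Q=13 M=3 P=4
Draw 11: a1=19.200, a2=3.168, a3=15.444, a4=12.336, a5=0.648, a0=50.796; τ=−ln(0.1509)/50.796=0.037 → t=0.304; u2·a0=0.1683·50.796=8.549 ≤ a1=19.200 → R1 fires; Z=2 A=17 Q=15 M=3 P=4
Draw 12: a1=13.600, a2=2.244, a3=11.880, a4=13.107, a5=0.432, a0=41.263; τ=−ln(0.5307)/41.263=0.015 → t=0.319 > T=0.31: stop.
Q first becomes ≥ 10 when it reaches 11 at the event at t=0.069.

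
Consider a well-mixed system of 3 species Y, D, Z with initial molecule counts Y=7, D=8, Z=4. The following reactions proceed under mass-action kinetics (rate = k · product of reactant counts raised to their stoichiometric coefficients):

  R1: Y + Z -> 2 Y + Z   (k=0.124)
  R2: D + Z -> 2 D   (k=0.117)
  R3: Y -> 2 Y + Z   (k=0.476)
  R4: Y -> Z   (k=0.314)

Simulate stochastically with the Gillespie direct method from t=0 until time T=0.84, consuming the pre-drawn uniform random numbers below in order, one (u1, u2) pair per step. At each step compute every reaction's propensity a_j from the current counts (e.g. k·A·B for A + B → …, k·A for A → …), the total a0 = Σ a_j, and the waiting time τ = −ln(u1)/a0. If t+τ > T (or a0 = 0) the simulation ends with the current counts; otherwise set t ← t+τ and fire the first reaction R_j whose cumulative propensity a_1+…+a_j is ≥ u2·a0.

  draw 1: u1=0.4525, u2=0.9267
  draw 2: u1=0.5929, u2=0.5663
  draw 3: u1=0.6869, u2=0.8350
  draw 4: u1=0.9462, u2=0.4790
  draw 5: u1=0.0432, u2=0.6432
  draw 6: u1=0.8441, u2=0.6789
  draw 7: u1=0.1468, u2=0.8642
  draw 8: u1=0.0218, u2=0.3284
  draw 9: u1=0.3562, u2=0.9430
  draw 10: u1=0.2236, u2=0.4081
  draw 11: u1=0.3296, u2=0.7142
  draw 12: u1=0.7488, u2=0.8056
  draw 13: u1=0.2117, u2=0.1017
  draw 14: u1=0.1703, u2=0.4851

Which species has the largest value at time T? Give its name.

Dominant species at T: Y

t=0.000: Y=7 D=8 Z=4
Draw 1: a1=3.472, a2=3.744, a3=3.332, a4=2.198, a0=12.746; τ=−ln(0.4525)/12.746=0.062 → t=0.062; u2·a0=0.9267·12.746=11.812; a1+…+a3=10.548 < 11.812 ≤ a1+…+a4=12.746 → R4 fires; Y=6 D=8 Z=5
Draw 2: a1=3.720, a2=4.680, a3=2.856, a4=1.884, a0=13.140; τ=−ln(0.5929)/13.140=0.040 → t=0.102; u2·a0=0.5663·13.140=7.441; a1=3.720 < 7.441 ≤ a1+a2=8.400 → R2 fires; Y=6 D=9 Z=4
Draw 3: a1=2.976, a2=4.212, a3=2.856, a4=1.884, a0=11.928; τ=−ln(0.6869)/11.928=0.031 → t=0.133; u2·a0=0.8350·11.928=9.960; a1+a2=7.188 < 9.960 ≤ a1+…+a3=10.044 → R3 fires; Y=7 D=9 Z=5
Draw 4: a1=4.340, a2=5.265, a3=3.332, a4=2.198, a0=15.135; τ=−ln(0.9462)/15.135=0.004 → t=0.137; u2·a0=0.4790·15.135=7.250; a1=4.340 < 7.250 ≤ a1+a2=9.605 → R2 fires; Y=7 D=10 Z=4
Draw 5: a1=3.472, a2=4.680, a3=3.332, a4=2.198, a0=13.682; τ=−ln(0.0432)/13.682=0.230 → t=0.367; u2·a0=0.6432·13.682=8.800; a1+a2=8.152 < 8.800 ≤ a1+…+a3=11.484 → R3 fires; Y=8 D=10 Z=5
Draw 6: a1=4.960, a2=5.850, a3=3.808, a4=2.512, a0=17.130; τ=−ln(0.8441)/17.130=0.010 → t=0.377; u2·a0=0.6789·17.130=11.630; a1+a2=10.810 < 11.630 ≤ a1+…+a3=14.618 → R3 fires; Y=9 D=10 Z=6
Draw 7: a1=6.696, a2=7.020, a3=4.284, a4=2.826, a0=20.826; τ=−ln(0.1468)/20.826=0.092 → t=0.469; u2·a0=0.8642·20.826=17.998; a1+a2=13.716 < 17.998 ≤ a1+…+a3=18.000 → R3 fires; Y=10 D=10 Z=7
Draw 8: a1=8.680, a2=8.190, a3=4.760, a4=3.140, a0=24.770; τ=−ln(0.0218)/24.770=0.154 → t=0.623; u2·a0=0.3284·24.770=8.134 ≤ a1=8.680 → R1 fires; Y=11 D=10 Z=7
Draw 9: a1=9.548, a2=8.190, a3=5.236, a4=3.454, a0=26.428; τ=−ln(0.3562)/26.428=0.039 → t=0.662; u2·a0=0.9430·26.428=24.922; a1+…+a3=22.974 < 24.922 ≤ a1+…+a4=26.428 → R4 fires; Y=10 D=10 Z=8
Draw 10: a1=9.920, a2=9.360, a3=4.760, a4=3.140, a0=27.180; τ=−ln(0.2236)/27.180=0.055 → t=0.717; u2·a0=0.4081·27.180=11.092; a1=9.920 < 11.092 ≤ a1+a2=19.280 → R2 fires; Y=10 D=11 Z=7
Draw 11: a1=8.680, a2=9.009, a3=4.760, a4=3.140, a0=25.589; τ=−ln(0.3296)/25.589=0.043 → t=0.761; u2·a0=0.7142·25.589=18.276; a1+a2=17.689 < 18.276 ≤ a1+…+a3=22.449 → R3 fires; Y=11 D=11 Z=8
Draw 12: a1=10.912, a2=10.296, a3=5.236, a4=3.454, a0=29.898; τ=−ln(0.7488)/29.898=0.010 → t=0.770; u2·a0=0.8056·29.898=24.086; a1+a2=21.208 < 24.086 ≤ a1+…+a3=26.444 → R3 fires; Y=12 D=11 Z=9
Draw 13: a1=13.392, a2=11.583, a3=5.712, a4=3.768, a0=34.455; τ=−ln(0.2117)/34.455=0.045 → t=0.816; u2·a0=0.1017·34.455=3.504 ≤ a1=13.392 → R1 fires; Y=13 D=11 Z=9
Draw 14: a1=14.508, a2=11.583, a3=6.188, a4=4.082, a0=36.361; τ=−ln(0.1703)/36.361=0.049 → t=0.864 > T=0.84: stop.
At T=0.84: Y=13 D=11 Z=9; the largest is Y.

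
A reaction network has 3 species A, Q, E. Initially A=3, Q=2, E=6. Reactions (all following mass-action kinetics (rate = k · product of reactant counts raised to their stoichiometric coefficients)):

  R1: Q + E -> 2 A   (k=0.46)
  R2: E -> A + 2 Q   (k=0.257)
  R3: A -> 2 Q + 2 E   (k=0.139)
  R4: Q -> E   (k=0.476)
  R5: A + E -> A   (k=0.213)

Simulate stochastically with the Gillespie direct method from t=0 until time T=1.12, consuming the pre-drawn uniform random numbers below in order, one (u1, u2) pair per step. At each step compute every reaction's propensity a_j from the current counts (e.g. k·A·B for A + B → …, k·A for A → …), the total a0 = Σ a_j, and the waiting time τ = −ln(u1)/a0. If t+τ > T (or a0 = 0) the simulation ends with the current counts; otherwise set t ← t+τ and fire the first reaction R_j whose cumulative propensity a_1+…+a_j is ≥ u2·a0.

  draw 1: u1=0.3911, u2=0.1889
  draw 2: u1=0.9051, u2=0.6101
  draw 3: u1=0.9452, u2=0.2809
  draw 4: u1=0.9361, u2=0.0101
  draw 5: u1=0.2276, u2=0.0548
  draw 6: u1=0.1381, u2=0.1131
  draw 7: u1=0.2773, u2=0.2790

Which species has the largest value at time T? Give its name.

Dominant species at T: A

t=0.000: A=3 Q=2 E=6
Draw 1: a1=5.520, a2=1.542, a3=0.417, a4=0.952, a5=3.834, a0=12.265; τ=−ln(0.3911)/12.265=0.077 → t=0.077; u2·a0=0.1889·12.265=2.317 ≤ a1=5.520 → R1 fires; A=5 Q=1 E=5
Draw 2: a1=2.300, a2=1.285, a3=0.695, a4=0.476, a5=5.325, a0=10.081; τ=−ln(0.9051)/10.081=0.010 → t=0.086; u2·a0=0.6101·10.081=6.150; a1+…+a4=4.756 < 6.150 ≤ a1+…+a5=10.081 → R5 fires; A=5 Q=1 E=4
Draw 3: a1=1.840, a2=1.028, a3=0.695, a4=0.476, a5=4.260, a0=8.299; τ=−ln(0.9452)/8.299=0.007 → t=0.093; u2·a0=0.2809·8.299=2.331; a1=1.840 < 2.331 ≤ a1+a2=2.868 → R2 fires; A=6 Q=3 E=3
Draw 4: a1=4.140, a2=0.771, a3=0.834, a4=1.428, a5=3.834, a0=11.007; τ=−ln(0.9361)/11.007=0.006 → t=0.099; u2·a0=0.0101·11.007=0.111 ≤ a1=4.140 → R1 fires; A=8 Q=2 E=2
Draw 5: a1=1.840, a2=0.514, a3=1.112, a4=0.952, a5=3.408, a0=7.826; τ=−ln(0.2276)/7.826=0.189 → t=0.288; u2·a0=0.0548·7.826=0.429 ≤ a1=1.840 → R1 fires; A=10 Q=1 E=1
Draw 6: a1=0.460, a2=0.257, a3=1.390, a4=0.476, a5=2.130, a0=4.713; τ=−ln(0.1381)/4.713=0.420 → t=0.708; u2·a0=0.1131·4.713=0.533; a1=0.460 < 0.533 ≤ a1+a2=0.717 → R2 fires; A=11 Q=3 E=0
Draw 7: a1=0.000, a2=0.000, a3=1.529, a4=1.428, a5=0.000, a0=2.957; τ=−ln(0.2773)/2.957=0.434 → t=1.142 > T=1.12: stop.
At T=1.12: A=11 Q=3 E=0; the largest is A.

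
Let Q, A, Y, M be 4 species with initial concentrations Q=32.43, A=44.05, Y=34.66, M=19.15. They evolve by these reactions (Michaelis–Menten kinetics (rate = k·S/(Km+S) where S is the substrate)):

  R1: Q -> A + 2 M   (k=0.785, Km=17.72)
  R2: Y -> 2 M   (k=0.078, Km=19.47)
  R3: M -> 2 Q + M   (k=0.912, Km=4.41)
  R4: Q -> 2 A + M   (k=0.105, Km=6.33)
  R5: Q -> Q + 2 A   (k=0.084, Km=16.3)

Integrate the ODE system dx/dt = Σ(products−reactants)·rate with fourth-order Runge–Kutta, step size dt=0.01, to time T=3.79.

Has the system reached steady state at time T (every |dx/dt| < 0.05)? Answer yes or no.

RK4 with dt=0.01: 379 steps to T=3.79. Trajectory (selected grid times):
t=0.00: Q=32.43 A=44.05 Y=34.66 M=19.15
t=0.42: Q=32.80 A=44.38 Y=34.64 M=19.66
t=0.84: Q=33.18 A=44.72 Y=34.62 M=20.16
t=1.26: Q=33.56 A=45.06 Y=34.60 M=20.67
t=1.68: Q=33.94 A=45.40 Y=34.58 M=21.19
t=2.11: Q=34.33 A=45.74 Y=34.55 M=21.71
t=2.53: Q=34.71 A=46.08 Y=34.53 M=22.23
t=2.95: Q=35.09 A=46.42 Y=34.51 M=22.74
t=3.37: Q=35.48 A=46.77 Y=34.49 M=23.26
t=3.79: Q=35.87 A=47.11 Y=34.47 M=23.78
Rates at T: R1=0.5254, R2=0.0498, R3=0.7693, R4=0.0892, R5=0.0578
dx/dt at T (Σ net stoichiometry × rate): Q=+0.9240, A=+0.8194, Y=-0.0498, M=+1.2398
Largest |dx/dt| is |+1.2398| (M) ≥ 0.05 → not steady.

Steady state at T: no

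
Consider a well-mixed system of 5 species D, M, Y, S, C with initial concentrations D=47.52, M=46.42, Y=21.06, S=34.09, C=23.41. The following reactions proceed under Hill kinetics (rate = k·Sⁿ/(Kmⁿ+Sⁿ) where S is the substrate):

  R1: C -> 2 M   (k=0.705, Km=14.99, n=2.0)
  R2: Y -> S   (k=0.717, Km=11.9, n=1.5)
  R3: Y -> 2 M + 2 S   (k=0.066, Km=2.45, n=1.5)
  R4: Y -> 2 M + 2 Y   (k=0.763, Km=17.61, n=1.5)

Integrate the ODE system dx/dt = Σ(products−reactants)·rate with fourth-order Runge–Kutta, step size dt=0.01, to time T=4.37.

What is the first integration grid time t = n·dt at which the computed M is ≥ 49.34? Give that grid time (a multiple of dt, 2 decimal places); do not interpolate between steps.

Threshold first reached at t = 1.48

RK4 with dt=0.01: 437 steps to T=4.37. Trajectory (selected grid times):
t=0.00: D=47.52 M=46.42 Y=21.06 S=34.09 C=23.41
t=0.49: D=47.52 M=47.39 Y=20.99 S=34.40 C=23.17
t=0.97: D=47.52 M=48.34 Y=20.93 S=34.70 C=22.93
t=1.46: D=47.52 M=49.31 Y=20.86 S=35.01 C=22.69
t=1.47: D=47.52 M=49.33 Y=20.86 S=35.01 C=22.68
t=1.48: D=47.52 M=49.35 Y=20.86 S=35.02 C=22.68
t=1.94: D=47.52 M=50.25 Y=20.80 S=35.31 C=22.45
t=2.43: D=47.52 M=51.21 Y=20.73 S=35.62 C=22.21
t=2.91: D=47.52 M=52.15 Y=20.67 S=35.92 C=21.98
t=3.40: D=47.52 M=53.10 Y=20.60 S=36.22 C=21.75
t=3.88: D=47.52 M=54.02 Y=20.54 S=36.52 C=21.52
t=4.37: D=47.52 M=54.97 Y=20.47 S=36.83 C=21.29
M(1.47)=49.330 < 49.34 but M(1.48)=49.350 ≥ 49.34, so the first grid time is t=1.48.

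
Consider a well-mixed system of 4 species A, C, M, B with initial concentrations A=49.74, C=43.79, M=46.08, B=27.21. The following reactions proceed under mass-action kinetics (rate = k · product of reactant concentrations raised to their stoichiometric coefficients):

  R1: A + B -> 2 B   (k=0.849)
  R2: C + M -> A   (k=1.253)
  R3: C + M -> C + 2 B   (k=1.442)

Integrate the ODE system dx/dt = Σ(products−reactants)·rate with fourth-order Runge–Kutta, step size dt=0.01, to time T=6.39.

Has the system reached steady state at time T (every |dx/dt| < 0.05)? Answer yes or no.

RK4 with dt=0.01: 639 steps to T=6.39. Trajectory (selected grid times):
t=0.00: A=49.74 C=43.79 M=46.08 B=27.21
t=0.71: A=0.00 C=22.37 M=0.00 B=147.69
t=1.42: A=0.00 C=22.37 M=0.00 B=147.69
t=2.13: A=0.00 C=22.37 M=0.00 B=147.69
t=2.84: A=0.00 C=22.37 M=0.00 B=147.69
t=3.55: A=0.00 C=22.37 M=0.00 B=147.69
t=4.26: A=0.00 C=22.37 M=0.00 B=147.69
t=4.97: A=0.00 C=22.37 M=0.00 B=147.69
t=5.68: A=0.00 C=22.37 M=0.00 B=147.69
t=6.39: A=0.00 C=22.37 M=0.00 B=147.69
Rates at T: R1=0.0000, R2=0.0000, R3=0.0000
dx/dt at T (Σ net stoichiometry × rate): A=-0.0000, C=-0.0000, M=-0.0000, B=+0.0000
Largest |dx/dt| is |+0.0000| (B) < 0.05 → steady.

Steady state at T: yes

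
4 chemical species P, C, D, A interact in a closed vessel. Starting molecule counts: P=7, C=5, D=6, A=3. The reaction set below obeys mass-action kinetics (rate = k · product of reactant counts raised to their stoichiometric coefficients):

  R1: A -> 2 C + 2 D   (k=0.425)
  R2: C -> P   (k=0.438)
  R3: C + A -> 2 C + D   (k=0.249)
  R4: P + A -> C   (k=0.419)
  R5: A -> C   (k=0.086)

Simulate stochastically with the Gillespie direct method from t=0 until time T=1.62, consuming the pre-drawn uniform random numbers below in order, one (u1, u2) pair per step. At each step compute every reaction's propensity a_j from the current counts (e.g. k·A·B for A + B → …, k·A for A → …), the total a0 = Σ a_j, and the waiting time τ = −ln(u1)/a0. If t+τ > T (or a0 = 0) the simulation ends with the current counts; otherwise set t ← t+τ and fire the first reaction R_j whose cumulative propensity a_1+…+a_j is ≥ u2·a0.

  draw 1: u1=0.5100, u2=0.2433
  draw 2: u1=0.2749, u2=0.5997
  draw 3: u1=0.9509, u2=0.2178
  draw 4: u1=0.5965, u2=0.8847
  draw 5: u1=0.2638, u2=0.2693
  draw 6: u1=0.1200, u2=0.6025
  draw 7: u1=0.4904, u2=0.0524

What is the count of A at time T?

t=0.000: P=7 C=5 D=6 A=3
Draw 1: a1=1.275, a2=2.190, a3=3.735, a4=8.799, a5=0.258, a0=16.257; τ=−ln(0.5100)/16.257=0.041 → t=0.041; u2·a0=0.2433·16.257=3.955; a1+a2=3.465 < 3.955 ≤ a1+…+a3=7.200 → R3 fires; P=7 C=6 D=7 A=2
Draw 2: a1=0.850, a2=2.628, a3=2.988, a4=5.866, a5=0.172, a0=12.504; τ=−ln(0.2749)/12.504=0.103 → t=0.145; u2·a0=0.5997·12.504=7.499; a1+…+a3=6.466 < 7.499 ≤ a1+…+a4=12.332 → R4 fires; P=6 C=7 D=7 A=1
Draw 3: a1=0.425, a2=3.066, a3=1.743, a4=2.514, a5=0.086, a0=7.834; τ=−ln(0.9509)/7.834=0.006 → t=0.151; u2·a0=0.2178·7.834=1.706; a1=0.425 < 1.706 ≤ a1+a2=3.491 → R2 fires; P=7 C=6 D=7 A=1
Draw 4: a1=0.425, a2=2.628, a3=1.494, a4=2.933, a5=0.086, a0=7.566; τ=−ln(0.5965)/7.566=0.068 → t=0.219; u2·a0=0.8847·7.566=6.694; a1+…+a3=4.547 < 6.694 ≤ a1+…+a4=7.480 → R4 fires; P=6 C=7 D=7 A=0
Draw 5: a1=0.000, a2=3.066, a3=0.000, a4=0.000, a5=0.000, a0=3.066; τ=−ln(0.2638)/3.066=0.435 → t=0.654; u2·a0=0.2693·3.066=0.826; a1=0.000 < 0.826 ≤ a1+a2=3.066 → R2 fires; P=7 C=6 D=7 A=0
Draw 6: a1=0.000, a2=2.628, a3=0.000, a4=0.000, a5=0.000, a0=2.628; τ=−ln(0.1200)/2.628=0.807 → t=1.461; u2·a0=0.6025·2.628=1.583; a1=0.000 < 1.583 ≤ a1+a2=2.628 → R2 fires; P=8 C=5 D=7 A=0
Draw 7: a1=0.000, a2=2.190, a3=0.000, a4=0.000, a5=0.000, a0=2.190; τ=−ln(0.4904)/2.190=0.325 → t=1.786 > T=1.62: stop.
Read off A at T=1.62: 0

A at T = 0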